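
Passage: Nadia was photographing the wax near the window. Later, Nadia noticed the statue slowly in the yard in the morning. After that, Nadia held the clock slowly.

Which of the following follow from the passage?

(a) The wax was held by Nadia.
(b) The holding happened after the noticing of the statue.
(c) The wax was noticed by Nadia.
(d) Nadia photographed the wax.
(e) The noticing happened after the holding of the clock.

(b)

(a) Not entailed — Nadia held the clock, not the wax; the wax belongs to the photographing event.
(b) Entailed — the narrative places the noticing before the holding.
(c) Not entailed — Nadia noticed the statue, not the wax; the wax belongs to the photographing event.
(d) Not entailed — 'was photographing' is progressive on an accomplishment; it does not entail the completed 'photographed'.
(e) Not entailed — the narrative places the noticing before the holding, not after.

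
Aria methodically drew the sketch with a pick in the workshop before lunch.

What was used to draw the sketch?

a pick

'with a pick' marks the instrument of the drawing event.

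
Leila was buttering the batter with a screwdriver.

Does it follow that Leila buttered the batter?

'was buttering' is progressive; for an accomplishment like 'butter the batter', it doesn't entail completion.

no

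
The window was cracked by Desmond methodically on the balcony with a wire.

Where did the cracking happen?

on the balcony

'on the balcony' marks the location of the cracking event.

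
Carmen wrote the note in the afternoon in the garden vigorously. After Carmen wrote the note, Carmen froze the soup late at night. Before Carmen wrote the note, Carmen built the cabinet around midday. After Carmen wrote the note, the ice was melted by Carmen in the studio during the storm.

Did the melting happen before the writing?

no

The narrative orders the writing before the melting.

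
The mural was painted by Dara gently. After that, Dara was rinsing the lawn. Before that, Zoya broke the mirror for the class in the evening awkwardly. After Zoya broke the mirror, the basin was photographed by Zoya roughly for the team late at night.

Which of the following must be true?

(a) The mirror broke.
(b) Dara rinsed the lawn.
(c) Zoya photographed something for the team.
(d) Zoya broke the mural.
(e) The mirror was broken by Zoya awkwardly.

(a) Entailed — 'Zoya broke the mirror' is causative; it entails the inchoative 'the mirror broke'.
(b) Entailed — 'rinse' is an activity; 'was rinsing' entails that some rinsing happened, so 'rinsed' holds.
(c) Entailed — the original entails any weakening of itself; this just drops 'roughly', 'late at night' and generalizes the patient.
(d) Not entailed — Zoya broke the mirror, not the mural; the mural belongs to the painting event.
(e) Entailed — the original entails any weakening of itself; this just drops 'in the evening', 'for the class'.

(a), (b), (c), (e)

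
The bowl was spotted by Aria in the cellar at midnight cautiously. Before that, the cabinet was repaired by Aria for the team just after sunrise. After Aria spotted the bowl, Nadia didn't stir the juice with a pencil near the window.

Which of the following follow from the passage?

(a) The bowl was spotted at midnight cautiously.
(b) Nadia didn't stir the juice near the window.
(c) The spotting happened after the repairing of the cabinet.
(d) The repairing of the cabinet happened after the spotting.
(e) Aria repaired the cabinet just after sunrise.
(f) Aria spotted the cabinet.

(a), (c), (e)

(a) Entailed — every conjunct here is already in the original spotting event.
(b) Not entailed — dropping 'with a pencil' under negation is not valid — the original leaves open that Nadia stirred the juice some other way.
(c) Entailed — the narrative places the repairing before the spotting.
(d) Not entailed — the narrative places the repairing before the spotting, not after.
(e) Entailed — this follows by dropping conjuncts from the repairing event's description.
(f) Not entailed — Aria spotted the bowl, not the cabinet; the cabinet belongs to the repairing event.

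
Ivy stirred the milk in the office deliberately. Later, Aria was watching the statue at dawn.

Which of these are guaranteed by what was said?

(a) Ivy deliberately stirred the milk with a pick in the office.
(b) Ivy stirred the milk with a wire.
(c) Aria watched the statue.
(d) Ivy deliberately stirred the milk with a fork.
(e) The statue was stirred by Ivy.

(a) Not entailed — 'with a pick' adds information not in the original event.
(b) Not entailed — 'with a wire' adds information not in the original event.
(c) Entailed — 'watch' is an activity; 'was watching' entails that some watching happened, so 'watched' holds.
(d) Not entailed — 'with a fork' adds information not in the original event.
(e) Not entailed — Ivy stirred the milk, not the statue; the statue belongs to the watching event.

(c)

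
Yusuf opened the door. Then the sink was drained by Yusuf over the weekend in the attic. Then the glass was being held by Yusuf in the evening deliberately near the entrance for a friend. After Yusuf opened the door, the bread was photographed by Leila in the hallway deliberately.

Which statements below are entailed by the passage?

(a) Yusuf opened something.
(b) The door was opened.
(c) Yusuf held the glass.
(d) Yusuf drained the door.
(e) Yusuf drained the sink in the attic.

(a) Entailed — the original entails any weakening of itself; this just generalizes the patient.
(b) Entailed — this follows by dropping conjuncts from the opening event's description.
(c) Entailed — 'hold' is an activity; 'was holding' entails that some holding happened, so 'held' holds.
(d) Not entailed — Yusuf drained the sink, not the door; the door belongs to the opening event.
(e) Entailed — every conjunct here is already in the original draining event.

(a), (b), (c), (e)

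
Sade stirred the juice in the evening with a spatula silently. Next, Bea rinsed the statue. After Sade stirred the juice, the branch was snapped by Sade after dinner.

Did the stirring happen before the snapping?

The narrative orders the stirring before the snapping.

yes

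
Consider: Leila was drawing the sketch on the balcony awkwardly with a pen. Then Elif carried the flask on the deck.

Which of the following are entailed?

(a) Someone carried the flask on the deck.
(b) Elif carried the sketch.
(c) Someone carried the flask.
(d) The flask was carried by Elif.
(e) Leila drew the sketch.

(a), (c), (d)

(a) Entailed — generalizing the agent leaves a sub-description the original still satisfies.
(b) Not entailed — Elif carried the flask, not the sketch; the sketch belongs to the drawing event.
(c) Entailed — the original entails any weakening of itself; this just drops 'on the deck' and generalizes the agent.
(d) Entailed — this follows by dropping conjuncts from the carrying event's description.
(e) Not entailed — 'was drawing' is progressive on an accomplishment; it does not entail the completed 'drew'.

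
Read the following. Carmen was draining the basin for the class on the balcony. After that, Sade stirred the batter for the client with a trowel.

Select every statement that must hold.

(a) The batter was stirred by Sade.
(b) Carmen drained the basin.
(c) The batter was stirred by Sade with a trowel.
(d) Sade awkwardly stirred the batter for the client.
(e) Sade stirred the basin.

(a), (c)

(a) Entailed — every conjunct here is already in the original stirring event.
(b) Not entailed — 'was draining' is progressive on an accomplishment; it does not entail the completed 'drained'.
(c) Entailed — dropping 'for the client' leaves a sub-description the original still satisfies.
(d) Not entailed — 'awkwardly' adds information not in the original event.
(e) Not entailed — Sade stirred the batter, not the basin; the basin belongs to the draining event.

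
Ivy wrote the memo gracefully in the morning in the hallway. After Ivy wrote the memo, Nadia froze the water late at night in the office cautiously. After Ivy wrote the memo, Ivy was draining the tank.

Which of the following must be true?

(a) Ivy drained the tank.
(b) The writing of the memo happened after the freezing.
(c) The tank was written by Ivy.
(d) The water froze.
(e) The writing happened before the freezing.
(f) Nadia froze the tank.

(a) Not entailed — 'was draining' is progressive on an accomplishment; it does not entail the completed 'drained'.
(b) Not entailed — the narrative places the writing before the freezing, not after.
(c) Not entailed — Ivy wrote the memo, not the tank; the tank belongs to the draining event.
(d) Entailed — 'Nadia froze the water' is causative; it entails the inchoative 'the water froze'.
(e) Entailed — the narrative places the writing before the freezing.
(f) Not entailed — Nadia froze the water, not the tank; the tank belongs to the draining event.

(d), (e)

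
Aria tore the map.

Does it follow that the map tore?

yes

'Aria tore the map' is the causative; it entails the inchoative 'the map tore'.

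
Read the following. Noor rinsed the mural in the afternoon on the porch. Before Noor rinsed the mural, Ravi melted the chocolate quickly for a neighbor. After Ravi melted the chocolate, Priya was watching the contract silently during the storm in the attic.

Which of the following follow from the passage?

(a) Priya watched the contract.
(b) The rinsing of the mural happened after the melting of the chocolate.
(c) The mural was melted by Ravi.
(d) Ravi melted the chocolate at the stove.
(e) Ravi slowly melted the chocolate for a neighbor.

(a), (b)

(a) Entailed — 'watch' is an activity; 'was watching' entails that some watching happened, so 'watched' holds.
(b) Entailed — the narrative places the melting before the rinsing.
(c) Not entailed — Ravi melted the chocolate, not the mural; the mural belongs to the rinsing event.
(d) Not entailed — 'at the stove' adds information not in the original event.
(e) Not entailed — 'slowly' adds a manner not in (and inconsistent with) the original.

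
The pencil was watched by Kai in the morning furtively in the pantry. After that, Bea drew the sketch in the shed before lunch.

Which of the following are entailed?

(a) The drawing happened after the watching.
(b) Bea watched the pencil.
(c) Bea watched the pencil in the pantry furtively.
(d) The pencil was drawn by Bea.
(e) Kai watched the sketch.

(a) Entailed — the narrative places the watching before the drawing.
(b) Not entailed — the passage has Kai watching the pencil, not Bea.
(c) Not entailed — the passage has Kai watching the pencil, not Bea.
(d) Not entailed — Bea drew the sketch, not the pencil; the pencil belongs to the watching event.
(e) Not entailed — Kai watched the pencil, not the sketch; the sketch belongs to the drawing event.

(a)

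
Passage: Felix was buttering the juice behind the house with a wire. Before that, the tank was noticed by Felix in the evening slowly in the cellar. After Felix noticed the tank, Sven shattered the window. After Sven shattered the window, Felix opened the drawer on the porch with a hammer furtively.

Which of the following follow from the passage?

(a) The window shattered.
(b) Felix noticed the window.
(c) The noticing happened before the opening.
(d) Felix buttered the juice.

(a) Entailed — 'Sven shattered the window' is causative; it entails the inchoative 'the window shattered'.
(b) Not entailed — Felix noticed the tank, not the window; the window belongs to the shattering event.
(c) Entailed — the narrative places the noticing before the opening.
(d) Not entailed — 'was buttering' is progressive on an accomplishment; it does not entail the completed 'buttered'.

(a), (c)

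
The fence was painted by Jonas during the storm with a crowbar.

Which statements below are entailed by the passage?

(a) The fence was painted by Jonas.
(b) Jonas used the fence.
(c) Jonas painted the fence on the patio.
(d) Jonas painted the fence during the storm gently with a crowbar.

(a) Entailed — dropping 'with a crowbar', 'during the storm' leaves a sub-description the original still satisfies.
(b) Not entailed — the fence is the patient, not an instrument — Jonas used a crowbar.
(c) Not entailed — 'on the patio' adds information not in the original event.
(d) Not entailed — 'gently' adds information not in the original event.

(a)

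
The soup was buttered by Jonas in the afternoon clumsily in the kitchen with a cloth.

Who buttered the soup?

'Jonas' marks the agent of the buttering event.

Jonas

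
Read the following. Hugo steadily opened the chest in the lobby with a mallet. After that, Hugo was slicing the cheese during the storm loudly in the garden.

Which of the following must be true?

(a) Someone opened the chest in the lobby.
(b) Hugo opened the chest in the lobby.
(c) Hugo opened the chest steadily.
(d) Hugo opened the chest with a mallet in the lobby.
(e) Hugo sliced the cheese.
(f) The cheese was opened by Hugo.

(a) Entailed — every conjunct here is already in the original opening event.
(b) Entailed — every conjunct here is already in the original opening event.
(c) Entailed — the original entails any weakening of itself; this just drops 'in the lobby', 'with a mallet'.
(d) Entailed — this follows by dropping conjuncts from the opening event's description.
(e) Not entailed — 'was slicing' is progressive on an accomplishment; it does not entail the completed 'sliced'.
(f) Not entailed — Hugo opened the chest, not the cheese; the cheese belongs to the slicing event.

(a), (b), (c), (d)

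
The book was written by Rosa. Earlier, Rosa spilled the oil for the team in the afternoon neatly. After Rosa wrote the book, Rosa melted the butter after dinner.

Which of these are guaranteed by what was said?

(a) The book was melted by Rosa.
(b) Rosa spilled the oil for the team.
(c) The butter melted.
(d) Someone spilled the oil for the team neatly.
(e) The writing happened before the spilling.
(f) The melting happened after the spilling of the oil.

(b), (c), (d), (f)

(a) Not entailed — Rosa melted the butter, not the book; the book belongs to the writing event.
(b) Entailed — the original entails any weakening of itself; this just drops 'in the afternoon', 'neatly'.
(c) Entailed — 'Rosa melted the butter' is causative; it entails the inchoative 'the butter melted'.
(d) Entailed — every conjunct here is already in the original spilling event.
(e) Not entailed — the narrative places the spilling before the writing, not after.
(f) Entailed — the narrative places the spilling before the melting.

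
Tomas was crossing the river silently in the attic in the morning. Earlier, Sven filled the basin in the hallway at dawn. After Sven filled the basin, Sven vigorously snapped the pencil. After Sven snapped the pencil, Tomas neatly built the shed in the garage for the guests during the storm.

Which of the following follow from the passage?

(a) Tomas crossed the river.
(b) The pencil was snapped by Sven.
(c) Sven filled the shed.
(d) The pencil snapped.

(a) Not entailed — 'was crossing' is progressive on an accomplishment; it does not entail the completed 'crossed'.
(b) Entailed — every conjunct here is already in the original snapping event.
(c) Not entailed — Sven filled the basin, not the shed; the shed belongs to the building event.
(d) Entailed — 'Sven snapped the pencil' is causative; it entails the inchoative 'the pencil snapped'.

(b), (d)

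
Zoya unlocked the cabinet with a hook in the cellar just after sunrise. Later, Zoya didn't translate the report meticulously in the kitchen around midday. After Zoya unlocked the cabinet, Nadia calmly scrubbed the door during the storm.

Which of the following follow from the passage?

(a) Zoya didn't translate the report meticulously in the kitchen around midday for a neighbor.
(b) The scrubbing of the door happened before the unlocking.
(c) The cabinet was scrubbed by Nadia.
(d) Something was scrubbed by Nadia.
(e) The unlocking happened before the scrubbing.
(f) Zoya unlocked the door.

(a), (d), (e)

(a) Entailed — under negation, adding a further restriction is entailed: if no such translating event occurred, none occurred for a neighbor either.
(b) Not entailed — the narrative places the unlocking before the scrubbing, not after.
(c) Not entailed — Nadia scrubbed the door, not the cabinet; the cabinet belongs to the unlocking event.
(d) Entailed — the original entails any weakening of itself; this just drops 'during the storm', 'calmly' and generalizes the patient.
(e) Entailed — the narrative places the unlocking before the scrubbing.
(f) Not entailed — Zoya unlocked the cabinet, not the door; the door belongs to the scrubbing event.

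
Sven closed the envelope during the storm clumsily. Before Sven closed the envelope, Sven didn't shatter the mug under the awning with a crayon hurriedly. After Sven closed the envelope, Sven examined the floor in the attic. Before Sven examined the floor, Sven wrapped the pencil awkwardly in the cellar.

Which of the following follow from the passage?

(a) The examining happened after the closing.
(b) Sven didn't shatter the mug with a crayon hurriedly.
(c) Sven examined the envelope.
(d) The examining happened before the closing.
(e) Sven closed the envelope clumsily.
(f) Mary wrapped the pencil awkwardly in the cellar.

(a), (e)

(a) Entailed — the narrative places the closing before the examining.
(b) Not entailed — dropping 'under the awning' under negation is not valid — the original leaves open that Sven shattered the mug some other way.
(c) Not entailed — Sven examined the floor, not the envelope; the envelope belongs to the closing event.
(d) Not entailed — the narrative places the closing before the examining, not after.
(e) Entailed — every conjunct here is already in the original closing event.
(f) Not entailed — the passage has Sven wrapping the pencil, not Mary.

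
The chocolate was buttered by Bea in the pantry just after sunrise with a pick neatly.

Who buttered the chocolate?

'Bea' marks the agent of the buttering event.

Bea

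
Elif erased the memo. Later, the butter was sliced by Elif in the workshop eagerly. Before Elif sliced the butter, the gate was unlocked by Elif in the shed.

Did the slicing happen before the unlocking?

no

The narrative orders the unlocking before the slicing.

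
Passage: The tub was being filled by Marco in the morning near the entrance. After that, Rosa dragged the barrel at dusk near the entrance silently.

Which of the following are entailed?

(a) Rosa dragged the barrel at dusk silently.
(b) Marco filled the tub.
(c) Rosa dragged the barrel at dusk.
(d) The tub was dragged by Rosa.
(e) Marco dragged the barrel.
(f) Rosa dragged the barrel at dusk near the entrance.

(a), (c), (f)

(a) Entailed — every conjunct here is already in the original dragging event.
(b) Not entailed — 'was filling' is progressive on an accomplishment; it does not entail the completed 'filled'.
(c) Entailed — dropping 'silently', 'near the entrance' leaves a sub-description the original still satisfies.
(d) Not entailed — Rosa dragged the barrel, not the tub; the tub belongs to the filling event.
(e) Not entailed — the passage has Rosa dragging the barrel, not Marco.
(f) Entailed — the original entails any weakening of itself; this just drops 'silently'.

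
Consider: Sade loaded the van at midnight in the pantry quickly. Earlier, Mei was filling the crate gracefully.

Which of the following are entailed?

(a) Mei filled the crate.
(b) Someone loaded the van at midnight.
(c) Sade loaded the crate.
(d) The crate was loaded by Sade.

(b)

(a) Not entailed — 'was filling' is progressive on an accomplishment; it does not entail the completed 'filled'.
(b) Entailed — this follows by dropping conjuncts from the loading event's description.
(c) Not entailed — Sade loaded the van, not the crate; the crate belongs to the filling event.
(d) Not entailed — Sade loaded the van, not the crate; the crate belongs to the filling event.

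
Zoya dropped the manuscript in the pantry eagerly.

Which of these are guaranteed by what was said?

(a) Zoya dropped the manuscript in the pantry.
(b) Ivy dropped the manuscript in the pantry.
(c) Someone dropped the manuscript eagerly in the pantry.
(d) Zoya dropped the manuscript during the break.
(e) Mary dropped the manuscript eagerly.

(a), (c)

(a) Entailed — dropping 'eagerly' leaves a sub-description the original still satisfies.
(b) Not entailed — the passage has Zoya dropping the manuscript, not Ivy.
(c) Entailed — generalizing the agent leaves a sub-description the original still satisfies.
(d) Not entailed — 'during the break' adds information not in the original event.
(e) Not entailed — the passage has Zoya dropping the manuscript, not Mary.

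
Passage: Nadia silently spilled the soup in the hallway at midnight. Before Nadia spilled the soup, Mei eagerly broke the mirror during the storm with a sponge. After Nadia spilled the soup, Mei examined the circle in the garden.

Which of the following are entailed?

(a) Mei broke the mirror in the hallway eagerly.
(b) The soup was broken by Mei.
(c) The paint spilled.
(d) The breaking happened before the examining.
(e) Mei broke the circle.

(a) Not entailed — 'in the hallway' adds information not in the original event.
(b) Not entailed — Mei broke the mirror, not the soup; the soup belongs to the spilling event.
(c) Not entailed — the soup is what spilled, not the paint.
(d) Entailed — the narrative places the breaking before the examining.
(e) Not entailed — Mei broke the mirror, not the circle; the circle belongs to the examining event.

(d)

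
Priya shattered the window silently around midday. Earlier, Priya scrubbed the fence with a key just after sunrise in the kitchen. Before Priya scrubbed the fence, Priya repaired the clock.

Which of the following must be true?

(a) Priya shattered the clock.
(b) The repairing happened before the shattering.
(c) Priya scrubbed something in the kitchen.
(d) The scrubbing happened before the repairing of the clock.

(a) Not entailed — Priya shattered the window, not the clock; the clock belongs to the repairing event.
(b) Entailed — the narrative places the repairing before the shattering.
(c) Entailed — the original entails any weakening of itself; this just drops 'just after sunrise', 'with a key' and generalizes the patient.
(d) Not entailed — the narrative places the repairing before the scrubbing, not after.

(b), (c)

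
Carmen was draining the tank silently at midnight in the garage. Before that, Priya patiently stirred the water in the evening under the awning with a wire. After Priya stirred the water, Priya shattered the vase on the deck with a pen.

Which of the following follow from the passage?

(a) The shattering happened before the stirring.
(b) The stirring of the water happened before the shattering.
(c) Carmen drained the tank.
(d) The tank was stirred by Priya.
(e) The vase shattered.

(a) Not entailed — the narrative places the stirring before the shattering, not after.
(b) Entailed — the narrative places the stirring before the shattering.
(c) Not entailed — 'was draining' is progressive on an accomplishment; it does not entail the completed 'drained'.
(d) Not entailed — Priya stirred the water, not the tank; the tank belongs to the draining event.
(e) Entailed — 'Priya shattered the vase' is causative; it entails the inchoative 'the vase shattered'.

(b), (e)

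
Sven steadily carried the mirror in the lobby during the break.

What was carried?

'the mirror' marks the patient of the carrying event.

the mirror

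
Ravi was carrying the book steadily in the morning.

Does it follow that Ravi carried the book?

'carry' is atelic; if Ravi was carrying the book, then Ravi carried the book (for some time).

yes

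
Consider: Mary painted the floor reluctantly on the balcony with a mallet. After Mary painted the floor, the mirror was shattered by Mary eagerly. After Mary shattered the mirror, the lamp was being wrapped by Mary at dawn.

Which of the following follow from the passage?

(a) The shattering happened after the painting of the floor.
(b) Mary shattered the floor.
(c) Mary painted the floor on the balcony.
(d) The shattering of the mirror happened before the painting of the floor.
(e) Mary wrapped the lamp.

(a) Entailed — the narrative places the painting before the shattering.
(b) Not entailed — Mary shattered the mirror, not the floor; the floor belongs to the painting event.
(c) Entailed — every conjunct here is already in the original painting event.
(d) Not entailed — the narrative places the painting before the shattering, not after.
(e) Not entailed — 'was wrapping' is progressive on an accomplishment; it does not entail the completed 'wrapped'.

(a), (c)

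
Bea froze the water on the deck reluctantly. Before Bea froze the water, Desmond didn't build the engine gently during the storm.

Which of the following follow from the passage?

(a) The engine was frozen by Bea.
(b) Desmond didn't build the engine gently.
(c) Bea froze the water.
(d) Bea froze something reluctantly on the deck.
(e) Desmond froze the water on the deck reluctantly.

(c), (d)

(a) Not entailed — Bea froze the water, not the engine; the engine belongs to the building event.
(b) Not entailed — dropping 'during the storm' under negation is not valid — the original leaves open that Desmond built the engine some other way.
(c) Entailed — every conjunct here is already in the original freezing event.
(d) Entailed — every conjunct here is already in the original freezing event.
(e) Not entailed — the passage has Bea freezing the water, not Desmond.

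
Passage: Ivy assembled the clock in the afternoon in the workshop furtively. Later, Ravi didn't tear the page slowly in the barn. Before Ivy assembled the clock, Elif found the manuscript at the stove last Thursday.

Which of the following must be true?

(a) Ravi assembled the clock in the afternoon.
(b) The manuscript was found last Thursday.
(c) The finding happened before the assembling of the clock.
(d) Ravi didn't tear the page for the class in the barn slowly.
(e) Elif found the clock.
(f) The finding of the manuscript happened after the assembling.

(b), (c), (d)

(a) Not entailed — the passage has Ivy assembling the clock, not Ravi.
(b) Entailed — the original entails any weakening of itself; this just drops 'at the stove' and generalizes the agent.
(c) Entailed — the narrative places the finding before the assembling.
(d) Entailed — under negation, adding a further restriction is entailed: if no such tearing event occurred, none occurred for the class either.
(e) Not entailed — Elif found the manuscript, not the clock; the clock belongs to the assembling event.
(f) Not entailed — the narrative places the finding before the assembling, not after.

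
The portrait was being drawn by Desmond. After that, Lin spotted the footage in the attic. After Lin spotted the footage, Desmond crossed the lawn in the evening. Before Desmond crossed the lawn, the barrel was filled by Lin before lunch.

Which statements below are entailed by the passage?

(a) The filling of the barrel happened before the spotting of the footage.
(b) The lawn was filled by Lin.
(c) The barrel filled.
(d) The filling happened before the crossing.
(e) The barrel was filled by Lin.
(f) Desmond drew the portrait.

(c), (d), (e)

(a) Not entailed — the narrative doesn't order the filling relative to the spotting.
(b) Not entailed — Lin filled the barrel, not the lawn; the lawn belongs to the crossing event.
(c) Entailed — 'Lin filled the barrel' is causative; it entails the inchoative 'the barrel filled'.
(d) Entailed — the narrative places the filling before the crossing.
(e) Entailed — every conjunct here is already in the original filling event.
(f) Not entailed — 'was drawing' is progressive on an accomplishment; it does not entail the completed 'drew'.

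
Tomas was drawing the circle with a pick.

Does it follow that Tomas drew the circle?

no

'was drawing' is progressive; for an accomplishment like 'draw the circle', it doesn't entail completion.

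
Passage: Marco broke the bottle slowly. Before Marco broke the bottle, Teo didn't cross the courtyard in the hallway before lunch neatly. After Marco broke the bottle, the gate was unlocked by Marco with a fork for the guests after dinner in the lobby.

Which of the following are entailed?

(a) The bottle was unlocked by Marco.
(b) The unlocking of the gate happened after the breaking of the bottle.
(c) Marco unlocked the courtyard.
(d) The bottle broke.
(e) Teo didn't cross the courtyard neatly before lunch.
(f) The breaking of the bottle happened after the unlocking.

(a) Not entailed — Marco unlocked the gate, not the bottle; the bottle belongs to the breaking event.
(b) Entailed — the narrative places the breaking before the unlocking.
(c) Not entailed — Marco unlocked the gate, not the courtyard; the courtyard belongs to the crossing event.
(d) Entailed — 'Marco broke the bottle' is causative; it entails the inchoative 'the bottle broke'.
(e) Not entailed — dropping 'in the hallway' under negation is not valid — the original leaves open that Teo crossed the courtyard some other way.
(f) Not entailed — the narrative places the breaking before the unlocking, not after.

(b), (d)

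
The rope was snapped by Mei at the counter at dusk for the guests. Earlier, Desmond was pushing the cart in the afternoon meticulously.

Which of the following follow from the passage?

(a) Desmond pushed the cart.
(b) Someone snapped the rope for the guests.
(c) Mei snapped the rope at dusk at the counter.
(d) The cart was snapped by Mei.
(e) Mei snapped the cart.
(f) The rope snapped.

(a) Entailed — 'push' is an activity; 'was pushing' entails that some pushing happened, so 'pushed' holds.
(b) Entailed — dropping 'at dusk', 'at the counter' and generalizing the agent leaves a sub-description the original still satisfies.
(c) Entailed — the original entails any weakening of itself; this just drops 'for the guests'.
(d) Not entailed — Mei snapped the rope, not the cart; the cart belongs to the pushing event.
(e) Not entailed — Mei snapped the rope, not the cart; the cart belongs to the pushing event.
(f) Entailed — 'Mei snapped the rope' is causative; it entails the inchoative 'the rope snapped'.

(a), (b), (c), (f)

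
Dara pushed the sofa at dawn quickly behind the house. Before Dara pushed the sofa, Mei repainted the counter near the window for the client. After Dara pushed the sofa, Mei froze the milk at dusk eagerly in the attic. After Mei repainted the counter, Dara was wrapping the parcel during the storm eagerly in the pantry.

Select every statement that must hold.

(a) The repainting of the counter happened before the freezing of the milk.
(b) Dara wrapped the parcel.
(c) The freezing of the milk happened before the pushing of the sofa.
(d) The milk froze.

(a) Entailed — the narrative places the repainting before the freezing.
(b) Not entailed — 'was wrapping' is progressive on an accomplishment; it does not entail the completed 'wrapped'.
(c) Not entailed — the narrative places the pushing before the freezing, not after.
(d) Entailed — 'Mei froze the milk' is causative; it entails the inchoative 'the milk froze'.

(a), (d)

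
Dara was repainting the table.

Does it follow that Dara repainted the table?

no

'was repainting' is progressive; for an accomplishment like 'repaint the table', it doesn't entail completion.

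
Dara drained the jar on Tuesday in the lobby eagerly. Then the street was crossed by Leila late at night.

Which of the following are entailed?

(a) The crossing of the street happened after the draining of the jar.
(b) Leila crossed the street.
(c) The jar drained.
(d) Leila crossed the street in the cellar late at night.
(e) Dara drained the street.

(a), (b), (c)

(a) Entailed — the narrative places the draining before the crossing.
(b) Entailed — every conjunct here is already in the original crossing event.
(c) Entailed — 'Dara drained the jar' is causative; it entails the inchoative 'the jar drained'.
(d) Not entailed — 'in the cellar' adds information not in the original event.
(e) Not entailed — Dara drained the jar, not the street; the street belongs to the crossing event.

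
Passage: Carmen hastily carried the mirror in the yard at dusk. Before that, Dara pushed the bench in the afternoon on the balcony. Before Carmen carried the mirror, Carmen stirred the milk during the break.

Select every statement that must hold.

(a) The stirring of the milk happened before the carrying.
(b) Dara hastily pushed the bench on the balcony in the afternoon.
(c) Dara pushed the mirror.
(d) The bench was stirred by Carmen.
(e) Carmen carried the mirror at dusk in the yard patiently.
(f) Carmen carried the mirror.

(a), (f)

(a) Entailed — the narrative places the stirring before the carrying.
(b) Not entailed — 'hastily' adds information not in the original event.
(c) Not entailed — Dara pushed the bench, not the mirror; the mirror belongs to the carrying event.
(d) Not entailed — Carmen stirred the milk, not the bench; the bench belongs to the pushing event.
(e) Not entailed — 'patiently' adds a manner not in (and inconsistent with) the original.
(f) Entailed — dropping 'hastily', 'in the yard', 'at dusk' leaves a sub-description the original still satisfies.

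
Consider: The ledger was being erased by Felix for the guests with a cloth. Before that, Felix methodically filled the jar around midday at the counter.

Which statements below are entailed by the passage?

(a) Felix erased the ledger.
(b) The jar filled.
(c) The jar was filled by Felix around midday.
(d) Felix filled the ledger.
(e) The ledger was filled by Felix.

(b), (c)

(a) Not entailed — 'was erasing' is progressive on an accomplishment; it does not entail the completed 'erased'.
(b) Entailed — 'Felix filled the jar' is causative; it entails the inchoative 'the jar filled'.
(c) Entailed — this follows by dropping conjuncts from the filling event's description.
(d) Not entailed — Felix filled the jar, not the ledger; the ledger belongs to the erasing event.
(e) Not entailed — Felix filled the jar, not the ledger; the ledger belongs to the erasing event.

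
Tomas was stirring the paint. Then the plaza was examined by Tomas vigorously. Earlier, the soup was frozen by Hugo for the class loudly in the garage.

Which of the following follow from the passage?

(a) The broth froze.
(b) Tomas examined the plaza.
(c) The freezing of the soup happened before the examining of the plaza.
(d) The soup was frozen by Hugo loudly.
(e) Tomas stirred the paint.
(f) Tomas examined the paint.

(a) Not entailed — the soup is what froze, not the broth.
(b) Entailed — the original entails any weakening of itself; this just drops 'vigorously'.
(c) Entailed — the narrative places the freezing before the examining.
(d) Entailed — the original entails any weakening of itself; this just drops 'for the class', 'in the garage'.
(e) Entailed — 'stir' is an activity; 'was stirring' entails that some stirring happened, so 'stirred' holds.
(f) Not entailed — Tomas examined the plaza, not the paint; the paint belongs to the stirring event.

(b), (c), (d), (e)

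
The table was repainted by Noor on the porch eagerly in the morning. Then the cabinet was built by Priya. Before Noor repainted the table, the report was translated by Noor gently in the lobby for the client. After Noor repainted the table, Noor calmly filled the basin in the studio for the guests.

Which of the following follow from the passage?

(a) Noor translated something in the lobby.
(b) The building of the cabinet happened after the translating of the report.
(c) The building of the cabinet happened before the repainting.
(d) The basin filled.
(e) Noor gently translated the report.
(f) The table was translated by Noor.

(a) Entailed — this follows by dropping conjuncts from the translating event's description.
(b) Entailed — the narrative places the translating before the building.
(c) Not entailed — the narrative places the repainting before the building, not after.
(d) Entailed — 'Noor filled the basin' is causative; it entails the inchoative 'the basin filled'.
(e) Entailed — dropping 'for the client', 'in the lobby' leaves a sub-description the original still satisfies.
(f) Not entailed — Noor translated the report, not the table; the table belongs to the repainting event.

(a), (b), (d), (e)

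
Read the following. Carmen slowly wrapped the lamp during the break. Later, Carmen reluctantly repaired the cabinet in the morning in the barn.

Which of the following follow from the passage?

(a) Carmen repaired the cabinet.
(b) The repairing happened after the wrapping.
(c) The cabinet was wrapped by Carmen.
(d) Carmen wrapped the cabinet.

(a) Entailed — dropping 'in the barn', 'reluctantly', 'in the morning' leaves a sub-description the original still satisfies.
(b) Entailed — the narrative places the wrapping before the repairing.
(c) Not entailed — Carmen wrapped the lamp, not the cabinet; the cabinet belongs to the repairing event.
(d) Not entailed — Carmen wrapped the lamp, not the cabinet; the cabinet belongs to the repairing event.

(a), (b)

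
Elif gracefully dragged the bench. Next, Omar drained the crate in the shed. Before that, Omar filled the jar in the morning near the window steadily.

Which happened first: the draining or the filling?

The connectives place the filling before the draining.

the filling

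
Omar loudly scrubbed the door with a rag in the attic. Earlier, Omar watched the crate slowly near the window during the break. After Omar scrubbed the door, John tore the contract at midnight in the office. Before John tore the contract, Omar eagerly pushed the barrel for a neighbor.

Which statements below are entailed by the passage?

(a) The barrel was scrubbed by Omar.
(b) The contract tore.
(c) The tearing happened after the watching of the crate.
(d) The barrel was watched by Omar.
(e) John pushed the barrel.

(b), (c)

(a) Not entailed — Omar scrubbed the door, not the barrel; the barrel belongs to the pushing event.
(b) Entailed — 'John tore the contract' is causative; it entails the inchoative 'the contract tore'.
(c) Entailed — the narrative places the watching before the tearing.
(d) Not entailed — Omar watched the crate, not the barrel; the barrel belongs to the pushing event.
(e) Not entailed — the passage has Omar pushing the barrel, not John.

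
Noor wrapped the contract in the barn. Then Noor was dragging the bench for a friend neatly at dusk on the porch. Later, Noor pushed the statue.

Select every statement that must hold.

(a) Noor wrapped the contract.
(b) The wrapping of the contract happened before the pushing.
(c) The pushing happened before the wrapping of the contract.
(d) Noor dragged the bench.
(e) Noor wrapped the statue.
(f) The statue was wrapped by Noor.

(a), (b), (d)

(a) Entailed — this follows by dropping conjuncts from the wrapping event's description.
(b) Entailed — the narrative places the wrapping before the pushing.
(c) Not entailed — the narrative places the wrapping before the pushing, not after.
(d) Entailed — 'drag' is an activity; 'was dragging' entails that some dragging happened, so 'dragged' holds.
(e) Not entailed — Noor wrapped the contract, not the statue; the statue belongs to the pushing event.
(f) Not entailed — Noor wrapped the contract, not the statue; the statue belongs to the pushing event.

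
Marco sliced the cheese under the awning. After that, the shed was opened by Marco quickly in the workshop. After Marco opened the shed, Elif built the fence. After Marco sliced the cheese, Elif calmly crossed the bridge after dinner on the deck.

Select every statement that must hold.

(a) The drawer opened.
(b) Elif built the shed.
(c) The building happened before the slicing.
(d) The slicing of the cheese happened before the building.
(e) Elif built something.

(a) Not entailed — the shed is what opened, not the drawer.
(b) Not entailed — Elif built the fence, not the shed; the shed belongs to the opening event.
(c) Not entailed — the narrative places the slicing before the building, not after.
(d) Entailed — the narrative places the slicing before the building.
(e) Entailed — the original entails any weakening of itself; this just generalizes the patient.

(d), (e)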